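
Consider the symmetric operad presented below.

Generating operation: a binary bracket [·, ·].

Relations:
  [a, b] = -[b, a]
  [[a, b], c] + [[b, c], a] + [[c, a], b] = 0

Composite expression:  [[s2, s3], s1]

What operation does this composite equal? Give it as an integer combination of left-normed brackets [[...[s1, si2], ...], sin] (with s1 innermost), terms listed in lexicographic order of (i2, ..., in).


Expand each bracket as ab - ba; the s1-initial words give the coefficients.
Composite bracket: [[s2, s3], s1]
Each bracket splits as ab - ba, giving 4 signed words (2^2 = 4).
The s1-initial words carry the normal form:
  the word s1s2s3 carries sign -1 and contributes -[[s1, s2], s3]
  the word s1s3s2 carries sign +1 and contributes +[[s1, s3], s2]

-[[s1, s2], s3] + [[s1, s3], s2]


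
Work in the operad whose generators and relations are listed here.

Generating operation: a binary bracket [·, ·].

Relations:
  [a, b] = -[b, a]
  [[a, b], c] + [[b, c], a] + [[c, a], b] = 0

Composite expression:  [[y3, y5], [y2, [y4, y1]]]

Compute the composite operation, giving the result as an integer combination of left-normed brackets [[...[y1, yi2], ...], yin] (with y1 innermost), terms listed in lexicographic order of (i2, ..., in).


-[[[[y1, y4], y2], y3], y5] + [[[[y1, y4], y2], y5], y3]


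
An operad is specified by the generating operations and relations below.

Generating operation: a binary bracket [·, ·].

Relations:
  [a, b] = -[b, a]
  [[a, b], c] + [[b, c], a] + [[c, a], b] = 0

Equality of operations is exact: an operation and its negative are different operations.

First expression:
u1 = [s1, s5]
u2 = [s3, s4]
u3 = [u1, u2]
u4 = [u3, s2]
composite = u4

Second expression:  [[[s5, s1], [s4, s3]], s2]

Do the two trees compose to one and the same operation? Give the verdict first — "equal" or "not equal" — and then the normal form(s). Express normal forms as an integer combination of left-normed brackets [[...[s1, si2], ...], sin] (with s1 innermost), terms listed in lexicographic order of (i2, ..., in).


equal; both compose to [[[[s1, s5], s3], s4], s2] - [[[[s1, s5], s4], s3], s2]

In normal form, the first expression is [[[[s1, s5], s3], s4], s2] - [[[[s1, s5], s4], s3], s2]
In normal form, the second expression is [[[[s1, s5], s3], s4], s2] - [[[[s1, s5], s4], s3], s2]
Both agree, so they are equal.


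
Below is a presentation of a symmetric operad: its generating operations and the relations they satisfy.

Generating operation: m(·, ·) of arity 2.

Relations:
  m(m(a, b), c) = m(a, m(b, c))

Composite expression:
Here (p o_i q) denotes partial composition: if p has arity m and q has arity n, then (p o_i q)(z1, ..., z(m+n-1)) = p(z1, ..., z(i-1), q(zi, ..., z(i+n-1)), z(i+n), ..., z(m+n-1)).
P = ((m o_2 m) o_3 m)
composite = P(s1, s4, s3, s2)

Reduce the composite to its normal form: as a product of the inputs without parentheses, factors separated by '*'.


Under associativity of m, the answer is the s's in reading order.
m(s3, s2) reduces to s3 * s2
m(s4, m(s3, s2)) reduces to s4 * s3 * s2
m(s1, m(s4, m(s3, s2))) reduces to s1 * s4 * s3 * s2

s1 * s4 * s3 * s2


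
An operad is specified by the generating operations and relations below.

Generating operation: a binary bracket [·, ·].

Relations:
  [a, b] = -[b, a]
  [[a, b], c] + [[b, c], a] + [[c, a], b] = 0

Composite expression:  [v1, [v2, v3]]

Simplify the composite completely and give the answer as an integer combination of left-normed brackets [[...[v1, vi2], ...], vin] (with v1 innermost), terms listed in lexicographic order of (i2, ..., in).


Left-normed coefficients sit on the v1-initial expansion words.
Composite bracket: [v1, [v2, v3]]
The bracket unfolds into 4 signed words via [a, b] = ab - ba (2^2 = 4).
The v1-initial words carry the normal form:
  sign of v1v2v3 is +1, so it contributes +[[v1, v2], v3]
  sign of v1v3v2 is -1, so it contributes -[[v1, v3], v2]

[[v1, v2], v3] - [[v1, v3], v2]


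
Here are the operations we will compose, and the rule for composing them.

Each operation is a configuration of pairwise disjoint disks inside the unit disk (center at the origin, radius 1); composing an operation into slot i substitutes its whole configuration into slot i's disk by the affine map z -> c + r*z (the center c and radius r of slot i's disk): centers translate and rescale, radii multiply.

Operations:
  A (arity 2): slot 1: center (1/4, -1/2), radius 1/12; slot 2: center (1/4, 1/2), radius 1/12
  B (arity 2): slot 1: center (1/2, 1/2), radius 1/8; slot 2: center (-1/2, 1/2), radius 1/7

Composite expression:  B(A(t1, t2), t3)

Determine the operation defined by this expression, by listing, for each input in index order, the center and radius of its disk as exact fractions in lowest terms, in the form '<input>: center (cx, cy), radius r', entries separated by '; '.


Below B, radii multiply path by path; the t-disk centers shift.
input t1: composing its 2 substitution steps yields center (17/32, 7/16), radius 1/96
input t2: composing its 2 substitution steps yields center (17/32, 9/16), radius 1/96
input t3: composing its 1 substitution step yields center (-1/2, 1/2), radius 1/7

t1: center (17/32, 7/16), radius 1/96; t2: center (17/32, 9/16), radius 1/96; t3: center (-1/2, 1/2), radius 1/7


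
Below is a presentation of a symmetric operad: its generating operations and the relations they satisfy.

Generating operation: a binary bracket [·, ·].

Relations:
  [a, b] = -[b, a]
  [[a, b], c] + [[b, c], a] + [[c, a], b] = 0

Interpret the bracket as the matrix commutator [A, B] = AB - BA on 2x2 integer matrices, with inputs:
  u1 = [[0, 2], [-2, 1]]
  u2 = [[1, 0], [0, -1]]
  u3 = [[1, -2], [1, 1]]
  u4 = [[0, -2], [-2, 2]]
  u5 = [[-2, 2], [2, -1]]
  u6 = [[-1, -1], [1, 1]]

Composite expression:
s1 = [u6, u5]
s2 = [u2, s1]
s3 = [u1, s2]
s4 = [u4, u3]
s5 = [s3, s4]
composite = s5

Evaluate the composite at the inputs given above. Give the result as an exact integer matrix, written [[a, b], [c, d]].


[[44, -136], [200, -44]]

[u6, u5] = [[-4, -5], [3, 4]]
[u2, [u6, u5]] = [[0, -10], [-6, 0]]
[u1, [u2, [u6, u5]]] = [[-32, 10], [-6, 32]]
[u4, u3] = [[-6, 4], [2, 6]]
[[u1, [u2, [u6, u5]]], [u4, u3]] = [[44, -136], [200, -44]]


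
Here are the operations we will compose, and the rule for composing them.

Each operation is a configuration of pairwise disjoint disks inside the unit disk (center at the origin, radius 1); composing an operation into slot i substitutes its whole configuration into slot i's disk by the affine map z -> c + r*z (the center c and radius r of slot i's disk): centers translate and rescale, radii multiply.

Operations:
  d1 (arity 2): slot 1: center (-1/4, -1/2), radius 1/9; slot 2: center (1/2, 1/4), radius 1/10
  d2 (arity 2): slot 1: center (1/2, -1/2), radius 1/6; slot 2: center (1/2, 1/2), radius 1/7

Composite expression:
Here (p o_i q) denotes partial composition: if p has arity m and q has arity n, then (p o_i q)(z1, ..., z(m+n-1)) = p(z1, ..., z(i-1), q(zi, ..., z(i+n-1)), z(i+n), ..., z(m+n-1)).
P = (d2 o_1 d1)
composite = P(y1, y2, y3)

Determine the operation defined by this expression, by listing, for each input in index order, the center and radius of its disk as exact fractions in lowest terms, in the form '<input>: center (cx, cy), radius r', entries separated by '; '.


y1: center (11/24, -7/12), radius 1/54; y2: center (7/12, -11/24), radius 1/60; y3: center (1/2, 1/2), radius 1/7


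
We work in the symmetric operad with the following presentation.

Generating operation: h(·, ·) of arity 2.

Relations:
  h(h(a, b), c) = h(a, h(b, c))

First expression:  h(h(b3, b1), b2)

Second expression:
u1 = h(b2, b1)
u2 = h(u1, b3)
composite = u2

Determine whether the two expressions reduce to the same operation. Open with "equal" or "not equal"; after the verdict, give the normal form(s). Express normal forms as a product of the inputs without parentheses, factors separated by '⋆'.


The first composite normalizes to b3 ⋆ b1 ⋆ b2
The second composite normalizes to b2 ⋆ b1 ⋆ b3
Different reductions; not equal.

not equal; the first gives b3 ⋆ b1 ⋆ b2 and the second b2 ⋆ b1 ⋆ b3


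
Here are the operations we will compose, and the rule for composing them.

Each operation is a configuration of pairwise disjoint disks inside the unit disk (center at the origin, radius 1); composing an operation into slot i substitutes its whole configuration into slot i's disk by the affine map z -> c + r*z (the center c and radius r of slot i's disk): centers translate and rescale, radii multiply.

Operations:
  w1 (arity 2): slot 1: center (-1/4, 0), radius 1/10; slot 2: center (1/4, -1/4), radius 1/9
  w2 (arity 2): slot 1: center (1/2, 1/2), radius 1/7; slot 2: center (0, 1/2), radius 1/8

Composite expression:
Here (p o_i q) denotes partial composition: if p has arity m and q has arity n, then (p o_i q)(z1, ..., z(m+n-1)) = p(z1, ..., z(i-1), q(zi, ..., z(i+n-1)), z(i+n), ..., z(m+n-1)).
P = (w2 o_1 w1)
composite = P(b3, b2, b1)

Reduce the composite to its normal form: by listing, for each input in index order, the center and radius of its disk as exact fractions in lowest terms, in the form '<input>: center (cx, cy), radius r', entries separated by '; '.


b1: center (0, 1/2), radius 1/8; b2: center (15/28, 13/28), radius 1/63; b3: center (13/28, 1/2), radius 1/70

Below w2, radii multiply path by path; the b-disk centers shift.
b3 passes through 2 substitutions, ending at center (13/28, 1/2), radius 1/70
b2 passes through 2 substitutions, ending at center (15/28, 13/28), radius 1/63
b1 passes through 1 substitution, ending at center (0, 1/2), radius 1/8


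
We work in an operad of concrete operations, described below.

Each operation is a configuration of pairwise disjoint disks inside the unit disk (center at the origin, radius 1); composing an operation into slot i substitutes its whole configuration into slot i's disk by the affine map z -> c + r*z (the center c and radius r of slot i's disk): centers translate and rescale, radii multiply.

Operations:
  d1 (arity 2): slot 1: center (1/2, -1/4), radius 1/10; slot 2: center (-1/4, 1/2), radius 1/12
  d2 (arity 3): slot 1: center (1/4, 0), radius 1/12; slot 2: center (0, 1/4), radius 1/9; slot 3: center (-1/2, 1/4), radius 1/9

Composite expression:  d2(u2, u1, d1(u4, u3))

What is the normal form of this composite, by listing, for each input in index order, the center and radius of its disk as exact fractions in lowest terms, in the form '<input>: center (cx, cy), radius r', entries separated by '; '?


u1: center (0, 1/4), radius 1/9; u2: center (1/4, 0), radius 1/12; u3: center (-19/36, 11/36), radius 1/108; u4: center (-4/9, 2/9), radius 1/90

Follow each u-input down from d2: c' goes to c + r*c', radius to r*r'.
u2 passes through 1 substitution, ending at center (1/4, 0), radius 1/12
u1 passes through 1 substitution, ending at center (0, 1/4), radius 1/9
u4 passes through 2 substitutions, ending at center (-4/9, 2/9), radius 1/90
u3 passes through 2 substitutions, ending at center (-19/36, 11/36), radius 1/108


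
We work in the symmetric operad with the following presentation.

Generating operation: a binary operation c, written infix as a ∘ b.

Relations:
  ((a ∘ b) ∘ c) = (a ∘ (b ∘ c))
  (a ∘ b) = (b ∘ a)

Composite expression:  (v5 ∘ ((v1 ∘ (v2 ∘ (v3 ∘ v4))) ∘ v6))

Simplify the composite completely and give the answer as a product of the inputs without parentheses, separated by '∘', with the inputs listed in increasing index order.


v1 ∘ v2 ∘ v3 ∘ v4 ∘ v5 ∘ v6

Key point: c commutes, so take the v-inputs in any fixed order.
(v3 ∘ v4) flattens to v3 ∘ v4
(v2 ∘ (v3 ∘ v4)) flattens to v2 ∘ v3 ∘ v4
(v1 ∘ (v2 ∘ (v3 ∘ v4))) flattens to v1 ∘ v2 ∘ v3 ∘ v4
((v1 ∘ (v2 ∘ (v3 ∘ v4))) ∘ v6) flattens to v1 ∘ v2 ∘ v3 ∘ v4 ∘ v6
(v5 ∘ ((v1 ∘ (v2 ∘ (v3 ∘ v4))) ∘ v6)) flattens to v5 ∘ v1 ∘ v2 ∘ v3 ∘ v4 ∘ v6
rearranged into index order: v1 ∘ v2 ∘ v3 ∘ v4 ∘ v5 ∘ v6


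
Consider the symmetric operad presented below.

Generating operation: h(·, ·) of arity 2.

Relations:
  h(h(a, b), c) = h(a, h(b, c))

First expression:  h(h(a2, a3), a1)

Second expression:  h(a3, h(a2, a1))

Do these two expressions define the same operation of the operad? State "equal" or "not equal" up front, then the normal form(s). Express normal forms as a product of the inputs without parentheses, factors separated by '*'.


not equal; first: a2 * a3 * a1; second: a3 * a2 * a1

The first composite normalizes to a2 * a3 * a1
The second composite normalizes to a3 * a2 * a1
The normal forms differ: not equal.


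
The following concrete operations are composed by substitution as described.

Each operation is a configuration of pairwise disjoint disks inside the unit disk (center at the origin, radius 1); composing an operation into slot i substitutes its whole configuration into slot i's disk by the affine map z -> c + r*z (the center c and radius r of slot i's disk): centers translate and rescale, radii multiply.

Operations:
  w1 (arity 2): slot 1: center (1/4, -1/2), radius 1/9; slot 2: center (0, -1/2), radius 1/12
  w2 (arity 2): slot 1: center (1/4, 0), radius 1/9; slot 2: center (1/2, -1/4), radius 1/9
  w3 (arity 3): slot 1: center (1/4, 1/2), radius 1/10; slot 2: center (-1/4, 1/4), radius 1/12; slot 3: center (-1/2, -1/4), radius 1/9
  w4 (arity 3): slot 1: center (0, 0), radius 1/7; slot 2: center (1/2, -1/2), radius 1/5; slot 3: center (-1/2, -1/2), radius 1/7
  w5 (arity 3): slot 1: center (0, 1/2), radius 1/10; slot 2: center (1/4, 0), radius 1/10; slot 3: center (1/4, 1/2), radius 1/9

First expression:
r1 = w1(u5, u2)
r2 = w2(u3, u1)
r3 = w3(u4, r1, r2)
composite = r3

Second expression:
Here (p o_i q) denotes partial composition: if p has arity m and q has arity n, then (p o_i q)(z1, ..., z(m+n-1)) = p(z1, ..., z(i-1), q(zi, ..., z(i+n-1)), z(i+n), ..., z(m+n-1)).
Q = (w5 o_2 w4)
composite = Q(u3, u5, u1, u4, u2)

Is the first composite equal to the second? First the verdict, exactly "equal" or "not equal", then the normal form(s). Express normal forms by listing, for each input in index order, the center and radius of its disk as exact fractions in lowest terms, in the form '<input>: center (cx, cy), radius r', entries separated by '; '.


not equal: they reduce to u1: center (-4/9, -5/18), radius 1/81; u2: center (-1/4, 5/24), radius 1/144; u3: center (-17/36, -1/4), radius 1/81; u4: center (1/4, 1/2), radius 1/10; u5: center (-11/48, 5/24), radius 1/108 and u1: center (3/10, -1/20), radius 1/50; u2: center (1/4, 1/2), radius 1/9; u3: center (0, 1/2), radius 1/10; u4: center (1/5, -1/20), radius 1/70; u5: center (1/4, 0), radius 1/70


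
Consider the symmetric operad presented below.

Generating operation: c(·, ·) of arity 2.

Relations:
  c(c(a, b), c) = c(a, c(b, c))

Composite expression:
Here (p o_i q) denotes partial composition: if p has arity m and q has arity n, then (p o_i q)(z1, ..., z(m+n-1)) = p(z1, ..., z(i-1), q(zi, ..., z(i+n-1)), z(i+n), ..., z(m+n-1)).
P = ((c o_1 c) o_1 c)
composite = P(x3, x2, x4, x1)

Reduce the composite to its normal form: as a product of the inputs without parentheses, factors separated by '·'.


x3 · x2 · x4 · x1


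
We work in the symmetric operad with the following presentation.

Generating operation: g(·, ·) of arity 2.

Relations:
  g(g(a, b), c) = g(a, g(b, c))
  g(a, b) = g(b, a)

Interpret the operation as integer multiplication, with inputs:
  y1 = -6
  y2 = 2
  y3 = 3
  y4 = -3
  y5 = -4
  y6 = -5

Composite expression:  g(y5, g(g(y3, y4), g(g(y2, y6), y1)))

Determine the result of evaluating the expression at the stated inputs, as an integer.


g(y3, y4) = -9
g(y2, y6) = -10
g(g(y2, y6), y1) = 60
g(g(y3, y4), g(g(y2, y6), y1)) = -540
g(y5, g(g(y3, y4), g(g(y2, y6), y1))) = 2160

2160


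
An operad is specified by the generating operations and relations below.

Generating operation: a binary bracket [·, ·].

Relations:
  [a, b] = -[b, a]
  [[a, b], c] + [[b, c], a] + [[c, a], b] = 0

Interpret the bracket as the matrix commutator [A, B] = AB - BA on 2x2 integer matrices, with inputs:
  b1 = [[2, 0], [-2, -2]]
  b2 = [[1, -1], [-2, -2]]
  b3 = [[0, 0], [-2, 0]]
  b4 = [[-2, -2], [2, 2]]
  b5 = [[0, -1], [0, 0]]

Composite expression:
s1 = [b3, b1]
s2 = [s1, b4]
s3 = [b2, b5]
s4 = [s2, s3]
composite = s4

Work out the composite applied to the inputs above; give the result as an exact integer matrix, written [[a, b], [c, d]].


[[96, 96], [-128, -96]]

[b3, b1] = [[0, 0], [-8, 0]]
[[b3, b1], b4] = [[-16, 0], [32, 16]]
[b2, b5] = [[-2, -3], [0, 2]]
[[[b3, b1], b4], [b2, b5]] = [[96, 96], [-128, -96]]


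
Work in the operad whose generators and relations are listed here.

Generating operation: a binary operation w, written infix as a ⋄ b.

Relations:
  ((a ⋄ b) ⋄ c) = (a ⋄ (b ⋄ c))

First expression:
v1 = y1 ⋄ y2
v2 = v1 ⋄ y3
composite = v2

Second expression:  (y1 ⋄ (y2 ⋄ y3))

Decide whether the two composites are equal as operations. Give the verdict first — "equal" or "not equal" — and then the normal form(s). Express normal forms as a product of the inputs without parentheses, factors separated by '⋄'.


equal; the common form is y1 ⋄ y2 ⋄ y3


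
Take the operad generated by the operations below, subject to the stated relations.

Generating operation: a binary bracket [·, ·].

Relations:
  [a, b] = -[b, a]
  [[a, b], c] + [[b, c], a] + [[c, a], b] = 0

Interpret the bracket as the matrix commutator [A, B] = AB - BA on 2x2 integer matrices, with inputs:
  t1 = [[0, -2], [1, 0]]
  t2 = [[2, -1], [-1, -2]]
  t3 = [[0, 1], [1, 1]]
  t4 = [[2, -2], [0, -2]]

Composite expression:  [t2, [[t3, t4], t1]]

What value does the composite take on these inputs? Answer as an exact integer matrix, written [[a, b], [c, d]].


[t3, t4] = [[2, -2], [4, -2]]
[[t3, t4], t1] = [[6, -8], [-4, -6]]
[t2, [[t3, t4], t1]] = [[-4, -20], [4, 4]]

[[-4, -20], [4, 4]]


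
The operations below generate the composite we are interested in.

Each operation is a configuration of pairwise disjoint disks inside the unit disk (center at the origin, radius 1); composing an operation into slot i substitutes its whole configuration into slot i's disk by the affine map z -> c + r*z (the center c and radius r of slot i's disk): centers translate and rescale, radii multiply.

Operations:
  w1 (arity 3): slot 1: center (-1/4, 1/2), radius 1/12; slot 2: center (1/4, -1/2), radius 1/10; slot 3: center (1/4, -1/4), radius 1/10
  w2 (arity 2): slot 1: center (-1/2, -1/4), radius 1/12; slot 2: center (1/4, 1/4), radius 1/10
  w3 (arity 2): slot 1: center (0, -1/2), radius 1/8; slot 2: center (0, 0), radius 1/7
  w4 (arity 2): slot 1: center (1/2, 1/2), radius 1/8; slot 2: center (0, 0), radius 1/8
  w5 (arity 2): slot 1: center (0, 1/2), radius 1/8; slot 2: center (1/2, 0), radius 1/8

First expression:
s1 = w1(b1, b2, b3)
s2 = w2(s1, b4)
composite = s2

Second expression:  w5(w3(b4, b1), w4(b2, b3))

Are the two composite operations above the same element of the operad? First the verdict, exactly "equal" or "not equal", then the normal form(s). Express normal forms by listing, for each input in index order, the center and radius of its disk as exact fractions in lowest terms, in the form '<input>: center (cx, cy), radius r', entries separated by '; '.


not equal: they reduce to b1: center (-25/48, -5/24), radius 1/144; b2: center (-23/48, -7/24), radius 1/120; b3: center (-23/48, -13/48), radius 1/120; b4: center (1/4, 1/4), radius 1/10 and b1: center (0, 1/2), radius 1/56; b2: center (9/16, 1/16), radius 1/64; b3: center (1/2, 0), radius 1/64; b4: center (0, 7/16), radius 1/64

The first expression, normalized: b1: center (-25/48, -5/24), radius 1/144; b2: center (-23/48, -7/24), radius 1/120; b3: center (-23/48, -13/48), radius 1/120; b4: center (1/4, 1/4), radius 1/10
The second expression, normalized: b1: center (0, 1/2), radius 1/56; b2: center (9/16, 1/16), radius 1/64; b3: center (1/2, 0), radius 1/64; b4: center (0, 7/16), radius 1/64
The normal forms differ: not equal.


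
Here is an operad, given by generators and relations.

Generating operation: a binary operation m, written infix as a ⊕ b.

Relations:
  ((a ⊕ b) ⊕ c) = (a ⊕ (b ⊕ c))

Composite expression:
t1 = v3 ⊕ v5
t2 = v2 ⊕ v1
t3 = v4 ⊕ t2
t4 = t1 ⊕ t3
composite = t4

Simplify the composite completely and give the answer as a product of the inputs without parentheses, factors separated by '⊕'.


Under associativity of m, the answer is the v's in reading order.
(v3 ⊕ v5) flattens to v3 ⊕ v5
(v2 ⊕ v1) flattens to v2 ⊕ v1
(v4 ⊕ (v2 ⊕ v1)) flattens to v4 ⊕ v2 ⊕ v1
((v3 ⊕ v5) ⊕ (v4 ⊕ (v2 ⊕ v1))) flattens to v3 ⊕ v5 ⊕ v4 ⊕ v2 ⊕ v1

v3 ⊕ v5 ⊕ v4 ⊕ v2 ⊕ v1


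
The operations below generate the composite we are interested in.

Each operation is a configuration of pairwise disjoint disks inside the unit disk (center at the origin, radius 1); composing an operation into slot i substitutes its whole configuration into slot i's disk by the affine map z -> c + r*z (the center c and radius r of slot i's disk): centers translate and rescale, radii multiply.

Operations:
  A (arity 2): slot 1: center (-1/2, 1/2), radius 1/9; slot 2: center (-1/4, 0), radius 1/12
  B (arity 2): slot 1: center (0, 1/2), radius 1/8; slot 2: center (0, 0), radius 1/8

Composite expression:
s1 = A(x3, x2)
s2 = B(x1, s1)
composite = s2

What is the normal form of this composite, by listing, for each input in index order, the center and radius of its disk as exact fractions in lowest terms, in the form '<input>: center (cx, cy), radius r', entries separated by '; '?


x1: center (0, 1/2), radius 1/8; x2: center (-1/32, 0), radius 1/96; x3: center (-1/16, 1/16), radius 1/72

Affine substitution under B: radii multiply and x-centers shift.
tracing x1 down its 1-map path: center (0, 1/2), radius 1/8
tracing x3 down its 2-map path: center (-1/16, 1/16), radius 1/72
tracing x2 down its 2-map path: center (-1/32, 0), radius 1/96


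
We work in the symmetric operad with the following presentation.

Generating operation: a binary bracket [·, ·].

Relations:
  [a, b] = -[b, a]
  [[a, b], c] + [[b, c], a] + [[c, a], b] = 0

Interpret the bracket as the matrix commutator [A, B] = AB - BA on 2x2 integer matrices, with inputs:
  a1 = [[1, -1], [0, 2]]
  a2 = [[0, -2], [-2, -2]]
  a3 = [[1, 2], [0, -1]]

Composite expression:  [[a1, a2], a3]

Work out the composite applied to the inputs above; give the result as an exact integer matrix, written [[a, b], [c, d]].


[[4, 0], [-4, -4]]

[a1, a2] = [[2, 4], [-2, -2]]
[[a1, a2], a3] = [[4, 0], [-4, -4]]


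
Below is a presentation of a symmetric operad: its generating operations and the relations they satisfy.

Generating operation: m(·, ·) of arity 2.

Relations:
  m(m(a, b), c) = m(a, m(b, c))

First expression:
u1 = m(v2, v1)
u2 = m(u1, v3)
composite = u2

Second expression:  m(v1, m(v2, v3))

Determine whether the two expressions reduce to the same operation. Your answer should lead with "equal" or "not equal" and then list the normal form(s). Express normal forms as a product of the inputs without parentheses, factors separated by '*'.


not equal; first: v2 * v1 * v3; second: v1 * v2 * v3

Normal form of the first expression: v2 * v1 * v3
Normal form of the second expression: v1 * v2 * v3
Different reductions; not equal.


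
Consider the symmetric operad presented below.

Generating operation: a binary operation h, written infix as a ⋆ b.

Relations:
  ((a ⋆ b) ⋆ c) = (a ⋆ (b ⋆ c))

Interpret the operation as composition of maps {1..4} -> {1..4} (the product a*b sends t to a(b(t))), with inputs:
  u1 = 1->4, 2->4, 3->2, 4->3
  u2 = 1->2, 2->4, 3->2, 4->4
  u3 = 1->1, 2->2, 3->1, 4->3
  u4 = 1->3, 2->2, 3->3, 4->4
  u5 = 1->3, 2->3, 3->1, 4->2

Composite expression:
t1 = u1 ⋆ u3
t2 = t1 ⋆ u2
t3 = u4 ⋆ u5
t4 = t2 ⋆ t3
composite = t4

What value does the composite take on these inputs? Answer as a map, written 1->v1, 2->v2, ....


(u1 ⋆ u3) = 1->4, 2->4, 3->4, 4->2
((u1 ⋆ u3) ⋆ u2) = 1->4, 2->2, 3->4, 4->2
(u4 ⋆ u5) = 1->3, 2->3, 3->3, 4->2
(((u1 ⋆ u3) ⋆ u2) ⋆ (u4 ⋆ u5)) = 1->4, 2->4, 3->4, 4->2

1->4, 2->4, 3->4, 4->2


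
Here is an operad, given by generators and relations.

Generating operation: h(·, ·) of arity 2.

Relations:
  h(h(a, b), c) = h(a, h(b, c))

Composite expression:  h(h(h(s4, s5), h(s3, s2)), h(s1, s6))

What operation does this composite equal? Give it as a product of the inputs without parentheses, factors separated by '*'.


s4 * s5 * s3 * s2 * s1 * s6


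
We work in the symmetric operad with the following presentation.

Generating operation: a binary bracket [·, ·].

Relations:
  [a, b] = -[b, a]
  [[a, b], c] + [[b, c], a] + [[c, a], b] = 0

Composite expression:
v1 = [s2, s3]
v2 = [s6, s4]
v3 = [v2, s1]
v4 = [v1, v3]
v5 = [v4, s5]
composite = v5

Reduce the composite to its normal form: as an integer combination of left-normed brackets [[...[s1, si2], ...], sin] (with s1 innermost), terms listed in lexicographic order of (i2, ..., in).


-[[[[[s1, s4], s6], s2], s3], s5] + [[[[[s1, s4], s6], s3], s2], s5] + [[[[[s1, s6], s4], s2], s3], s5] - [[[[[s1, s6], s4], s3], s2], s5]

Left-normed coefficients sit on the s1-initial expansion words.
Composite bracket: [[[s2, s3], [[s6, s4], s1]], s5]
Each bracket splits as ab - ba, giving 32 signed words (2^5 = 32).
Words beginning with s1 determine it all:
  word s1s4s6s2s3s5 has sign -1, contributing -[[[[[s1, s4], s6], s2], s3], s5]
  word s1s4s6s3s2s5 has sign +1, contributing +[[[[[s1, s4], s6], s3], s2], s5]
  word s1s6s4s2s3s5 has sign +1, contributing +[[[[[s1, s6], s4], s2], s3], s5]
  word s1s6s4s3s2s5 has sign -1, contributing -[[[[[s1, s6], s4], s3], s2], s5]


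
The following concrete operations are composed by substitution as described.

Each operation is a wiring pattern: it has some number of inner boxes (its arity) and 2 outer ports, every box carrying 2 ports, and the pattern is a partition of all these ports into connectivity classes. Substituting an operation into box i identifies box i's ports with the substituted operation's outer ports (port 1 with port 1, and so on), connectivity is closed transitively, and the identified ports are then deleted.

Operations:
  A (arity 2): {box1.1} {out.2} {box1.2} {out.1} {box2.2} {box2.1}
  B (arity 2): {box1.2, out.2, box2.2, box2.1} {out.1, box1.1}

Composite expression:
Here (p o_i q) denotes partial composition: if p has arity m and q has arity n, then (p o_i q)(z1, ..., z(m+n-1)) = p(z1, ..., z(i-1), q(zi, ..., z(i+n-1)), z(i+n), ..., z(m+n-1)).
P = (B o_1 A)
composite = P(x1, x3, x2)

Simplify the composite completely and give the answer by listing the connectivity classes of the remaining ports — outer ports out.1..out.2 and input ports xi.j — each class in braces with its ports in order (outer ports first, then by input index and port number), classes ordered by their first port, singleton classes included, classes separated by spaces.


{out.1} {out.2, x2.1, x2.2} {x1.1} {x1.2} {x3.1} {x3.2}

Substituting into B glues patterns; closure does the rest.
composing A on (x1, x3), with out.j its own outer ports: {out.1} {out.2} {x1.1} {x1.2} {x3.1} {x3.2}
composing B on (x1, x3, x2), with out.j its own outer ports: {out.1} {out.2, x2.1, x2.2} {x1.1} {x1.2} {x3.1} {x3.2}


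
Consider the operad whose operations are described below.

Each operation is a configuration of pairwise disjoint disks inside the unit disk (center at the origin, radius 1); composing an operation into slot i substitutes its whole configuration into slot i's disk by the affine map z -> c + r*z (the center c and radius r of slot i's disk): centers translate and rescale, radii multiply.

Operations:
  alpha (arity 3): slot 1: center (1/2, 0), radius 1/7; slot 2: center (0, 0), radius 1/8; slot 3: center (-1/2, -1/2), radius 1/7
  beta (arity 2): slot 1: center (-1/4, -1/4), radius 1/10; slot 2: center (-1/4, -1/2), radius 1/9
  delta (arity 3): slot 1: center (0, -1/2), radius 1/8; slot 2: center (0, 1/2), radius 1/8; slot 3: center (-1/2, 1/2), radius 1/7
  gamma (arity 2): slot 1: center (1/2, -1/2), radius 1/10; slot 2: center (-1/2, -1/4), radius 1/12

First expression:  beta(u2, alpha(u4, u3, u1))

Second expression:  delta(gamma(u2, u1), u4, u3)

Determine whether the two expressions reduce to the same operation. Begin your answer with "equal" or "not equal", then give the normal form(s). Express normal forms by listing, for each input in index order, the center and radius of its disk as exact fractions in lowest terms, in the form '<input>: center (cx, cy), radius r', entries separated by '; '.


The first expression, normalized: u1: center (-11/36, -5/9), radius 1/63; u2: center (-1/4, -1/4), radius 1/10; u3: center (-1/4, -1/2), radius 1/72; u4: center (-7/36, -1/2), radius 1/63
The second expression, normalized: u1: center (-1/16, -17/32), radius 1/96; u2: center (1/16, -9/16), radius 1/80; u3: center (-1/2, 1/2), radius 1/7; u4: center (0, 1/2), radius 1/8
Different reductions; not equal.

not equal — first u1: center (-11/36, -5/9), radius 1/63; u2: center (-1/4, -1/4), radius 1/10; u3: center (-1/4, -1/2), radius 1/72; u4: center (-7/36, -1/2), radius 1/63, second u1: center (-1/16, -17/32), radius 1/96; u2: center (1/16, -9/16), radius 1/80; u3: center (-1/2, 1/2), radius 1/7; u4: center (0, 1/2), radius 1/8


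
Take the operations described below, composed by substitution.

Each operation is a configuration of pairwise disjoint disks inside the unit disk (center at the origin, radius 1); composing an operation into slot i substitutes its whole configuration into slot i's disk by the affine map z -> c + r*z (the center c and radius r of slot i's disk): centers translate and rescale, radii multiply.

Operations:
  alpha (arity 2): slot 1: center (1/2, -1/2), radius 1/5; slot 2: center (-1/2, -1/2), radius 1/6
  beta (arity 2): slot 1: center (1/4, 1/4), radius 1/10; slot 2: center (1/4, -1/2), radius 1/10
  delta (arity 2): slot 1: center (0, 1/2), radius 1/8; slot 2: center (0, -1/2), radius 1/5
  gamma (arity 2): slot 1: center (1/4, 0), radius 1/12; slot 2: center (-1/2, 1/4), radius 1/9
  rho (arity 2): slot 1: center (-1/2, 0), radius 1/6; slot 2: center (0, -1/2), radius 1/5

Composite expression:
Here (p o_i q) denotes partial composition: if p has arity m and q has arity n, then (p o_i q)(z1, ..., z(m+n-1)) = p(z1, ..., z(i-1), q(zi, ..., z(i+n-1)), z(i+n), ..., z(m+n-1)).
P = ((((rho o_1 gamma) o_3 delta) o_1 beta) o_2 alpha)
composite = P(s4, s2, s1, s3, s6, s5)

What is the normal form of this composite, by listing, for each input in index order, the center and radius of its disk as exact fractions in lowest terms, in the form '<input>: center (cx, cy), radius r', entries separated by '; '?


s1: center (-41/90, -11/1440), radius 1/4320; s2: center (-109/240, -11/1440), radius 1/3600; s3: center (-7/12, 1/24), radius 1/54; s4: center (-131/288, 1/288), radius 1/720; s5: center (0, -3/5), radius 1/25; s6: center (0, -2/5), radius 1/40


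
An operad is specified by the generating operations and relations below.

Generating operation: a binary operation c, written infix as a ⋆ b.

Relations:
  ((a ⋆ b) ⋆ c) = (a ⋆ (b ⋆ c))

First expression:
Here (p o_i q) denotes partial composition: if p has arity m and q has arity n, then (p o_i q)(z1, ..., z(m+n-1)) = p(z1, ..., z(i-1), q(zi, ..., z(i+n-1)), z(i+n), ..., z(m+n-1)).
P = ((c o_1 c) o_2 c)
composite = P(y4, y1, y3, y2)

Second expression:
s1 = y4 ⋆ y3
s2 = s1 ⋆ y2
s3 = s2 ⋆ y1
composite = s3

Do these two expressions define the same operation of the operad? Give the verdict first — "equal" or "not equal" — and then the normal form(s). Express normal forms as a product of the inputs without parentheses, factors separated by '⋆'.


not equal: they reduce to y4 ⋆ y1 ⋆ y3 ⋆ y2 and y4 ⋆ y3 ⋆ y2 ⋆ y1

The first expression reduces to y4 ⋆ y1 ⋆ y3 ⋆ y2
The second expression reduces to y4 ⋆ y3 ⋆ y2 ⋆ y1
The forms do not match — not equal.


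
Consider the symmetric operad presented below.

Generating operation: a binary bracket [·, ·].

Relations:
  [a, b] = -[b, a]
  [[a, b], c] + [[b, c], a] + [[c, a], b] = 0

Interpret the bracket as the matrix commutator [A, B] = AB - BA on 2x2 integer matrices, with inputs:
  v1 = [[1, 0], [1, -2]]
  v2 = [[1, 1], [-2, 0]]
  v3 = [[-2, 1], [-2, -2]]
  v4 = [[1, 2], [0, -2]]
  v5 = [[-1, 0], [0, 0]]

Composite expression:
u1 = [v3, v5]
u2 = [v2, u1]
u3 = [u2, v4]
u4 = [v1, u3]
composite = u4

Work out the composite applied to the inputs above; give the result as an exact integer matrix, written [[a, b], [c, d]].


[v3, v5] = [[0, 1], [2, 0]]
[v2, [v3, v5]] = [[4, 1], [-2, -4]]
[[v2, [v3, v5]], v4] = [[4, 13], [-6, -4]]
[v1, [[v2, [v3, v5]], v4]] = [[-13, 39], [26, 13]]

[[-13, 39], [26, 13]]


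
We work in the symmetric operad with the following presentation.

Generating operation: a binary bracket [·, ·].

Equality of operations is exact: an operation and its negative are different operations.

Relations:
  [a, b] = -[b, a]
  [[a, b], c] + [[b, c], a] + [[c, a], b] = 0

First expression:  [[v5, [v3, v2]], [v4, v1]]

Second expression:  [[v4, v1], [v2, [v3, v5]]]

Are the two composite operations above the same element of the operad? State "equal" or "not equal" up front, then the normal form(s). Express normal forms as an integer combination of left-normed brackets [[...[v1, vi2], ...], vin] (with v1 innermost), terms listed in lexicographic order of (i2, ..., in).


The first expression, normalized: [[[[v1, v4], v2], v3], v5] - [[[[v1, v4], v3], v2], v5] - [[[[v1, v4], v5], v2], v3] + [[[[v1, v4], v5], v3], v2]
The second expression, normalized: -[[[[v1, v4], v2], v3], v5] + [[[[v1, v4], v2], v5], v3] + [[[[v1, v4], v3], v5], v2] - [[[[v1, v4], v5], v3], v2]
No match — not equal.

not equal: they reduce to [[[[v1, v4], v2], v3], v5] - [[[[v1, v4], v3], v2], v5] - [[[[v1, v4], v5], v2], v3] + [[[[v1, v4], v5], v3], v2] and -[[[[v1, v4], v2], v3], v5] + [[[[v1, v4], v2], v5], v3] + [[[[v1, v4], v3], v5], v2] - [[[[v1, v4], v5], v3], v2]


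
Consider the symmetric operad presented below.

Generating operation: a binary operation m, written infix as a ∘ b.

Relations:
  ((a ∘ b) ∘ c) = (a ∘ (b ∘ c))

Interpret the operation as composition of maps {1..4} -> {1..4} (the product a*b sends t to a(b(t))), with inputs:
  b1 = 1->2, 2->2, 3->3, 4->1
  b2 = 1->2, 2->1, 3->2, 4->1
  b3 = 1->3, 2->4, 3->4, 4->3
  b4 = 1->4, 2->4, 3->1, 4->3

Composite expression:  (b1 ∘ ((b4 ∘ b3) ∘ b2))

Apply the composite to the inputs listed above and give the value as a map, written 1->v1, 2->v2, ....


1->3, 2->2, 3->3, 4->2

(b4 ∘ b3) = 1->1, 2->3, 3->3, 4->1
((b4 ∘ b3) ∘ b2) = 1->3, 2->1, 3->3, 4->1
(b1 ∘ ((b4 ∘ b3) ∘ b2)) = 1->3, 2->2, 3->3, 4->2


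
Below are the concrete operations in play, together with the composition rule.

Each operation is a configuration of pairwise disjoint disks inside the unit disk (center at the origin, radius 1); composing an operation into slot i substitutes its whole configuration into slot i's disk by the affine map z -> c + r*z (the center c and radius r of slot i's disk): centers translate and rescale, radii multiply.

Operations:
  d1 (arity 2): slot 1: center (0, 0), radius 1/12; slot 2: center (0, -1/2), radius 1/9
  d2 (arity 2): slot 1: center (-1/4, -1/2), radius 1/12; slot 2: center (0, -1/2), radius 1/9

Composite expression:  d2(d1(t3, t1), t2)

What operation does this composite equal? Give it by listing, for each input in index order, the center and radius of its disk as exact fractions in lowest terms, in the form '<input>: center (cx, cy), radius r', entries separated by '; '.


t1: center (-1/4, -13/24), radius 1/108; t2: center (0, -1/2), radius 1/9; t3: center (-1/4, -1/2), radius 1/144

Follow each t-input down from d2: c' goes to c + r*c', radius to r*r'.
input t3: composing its 2 substitution steps yields center (-1/4, -1/2), radius 1/144
input t1: composing its 2 substitution steps yields center (-1/4, -13/24), radius 1/108
input t2: composing its 1 substitution step yields center (0, -1/2), radius 1/9


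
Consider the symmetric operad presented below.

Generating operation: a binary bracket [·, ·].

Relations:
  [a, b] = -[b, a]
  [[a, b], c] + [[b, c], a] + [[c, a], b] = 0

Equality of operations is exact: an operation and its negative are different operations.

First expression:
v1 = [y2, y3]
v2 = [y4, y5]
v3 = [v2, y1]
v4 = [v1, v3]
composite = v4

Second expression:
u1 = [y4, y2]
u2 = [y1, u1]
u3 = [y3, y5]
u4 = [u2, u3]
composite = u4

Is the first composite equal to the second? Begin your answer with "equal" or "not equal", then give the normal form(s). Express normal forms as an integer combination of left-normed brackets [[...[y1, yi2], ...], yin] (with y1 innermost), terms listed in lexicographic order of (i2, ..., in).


Normal form of the first expression: [[[[y1, y4], y5], y2], y3] - [[[[y1, y4], y5], y3], y2] - [[[[y1, y5], y4], y2], y3] + [[[[y1, y5], y4], y3], y2]
Normal form of the second expression: -[[[[y1, y2], y4], y3], y5] + [[[[y1, y2], y4], y5], y3] + [[[[y1, y4], y2], y3], y5] - [[[[y1, y4], y2], y5], y3]
The normal forms differ: not equal.

not equal: they reduce to [[[[y1, y4], y5], y2], y3] - [[[[y1, y4], y5], y3], y2] - [[[[y1, y5], y4], y2], y3] + [[[[y1, y5], y4], y3], y2] and -[[[[y1, y2], y4], y3], y5] + [[[[y1, y2], y4], y5], y3] + [[[[y1, y4], y2], y3], y5] - [[[[y1, y4], y2], y5], y3]


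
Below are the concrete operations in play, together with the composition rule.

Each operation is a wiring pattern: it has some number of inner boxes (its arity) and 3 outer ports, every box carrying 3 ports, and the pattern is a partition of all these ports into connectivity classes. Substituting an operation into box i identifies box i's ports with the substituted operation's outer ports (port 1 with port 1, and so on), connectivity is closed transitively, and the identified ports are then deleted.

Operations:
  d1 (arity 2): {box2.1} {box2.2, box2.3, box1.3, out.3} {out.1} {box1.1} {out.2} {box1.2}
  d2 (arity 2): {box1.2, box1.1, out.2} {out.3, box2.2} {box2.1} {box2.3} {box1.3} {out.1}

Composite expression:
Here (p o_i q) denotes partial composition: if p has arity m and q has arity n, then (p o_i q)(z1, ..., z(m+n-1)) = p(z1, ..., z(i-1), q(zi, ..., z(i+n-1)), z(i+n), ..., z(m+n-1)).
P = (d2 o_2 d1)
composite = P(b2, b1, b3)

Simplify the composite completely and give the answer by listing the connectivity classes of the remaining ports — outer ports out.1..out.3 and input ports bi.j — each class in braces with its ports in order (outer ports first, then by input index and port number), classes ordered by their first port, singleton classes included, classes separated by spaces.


{out.1} {out.2, b2.1, b2.2} {out.3} {b1.1} {b1.2} {b1.3, b3.2, b3.3} {b2.3} {b3.1}

Two ports join when wires chain via d2-identified ports.
stage d1: inputs (b1, b3), connectivity {out.1} {out.2} {out.3, b1.3, b3.2, b3.3} {b1.1} {b1.2} {b3.1}, out.j its boundary
stage d2: inputs (b2, b1, b3), connectivity {out.1} {out.2, b2.1, b2.2} {out.3} {b1.1} {b1.2} {b1.3, b3.2, b3.3} {b2.3} {b3.1}, out.j its boundary


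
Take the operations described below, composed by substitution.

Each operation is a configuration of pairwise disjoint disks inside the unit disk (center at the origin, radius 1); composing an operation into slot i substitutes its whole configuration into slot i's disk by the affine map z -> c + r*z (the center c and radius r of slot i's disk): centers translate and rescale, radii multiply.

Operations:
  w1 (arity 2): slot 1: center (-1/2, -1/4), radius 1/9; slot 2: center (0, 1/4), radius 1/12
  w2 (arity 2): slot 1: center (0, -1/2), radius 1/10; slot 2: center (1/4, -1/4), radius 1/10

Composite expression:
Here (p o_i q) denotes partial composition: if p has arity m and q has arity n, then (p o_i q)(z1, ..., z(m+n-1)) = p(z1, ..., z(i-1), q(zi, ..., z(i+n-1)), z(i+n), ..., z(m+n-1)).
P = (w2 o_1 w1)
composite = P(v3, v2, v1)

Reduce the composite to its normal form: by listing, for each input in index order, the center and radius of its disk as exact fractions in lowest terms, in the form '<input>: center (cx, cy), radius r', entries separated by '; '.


v1: center (1/4, -1/4), radius 1/10; v2: center (0, -19/40), radius 1/120; v3: center (-1/20, -21/40), radius 1/90

Only the slot chain above each v matters under w2; compose those maps.
v3: after 2 affine steps, its disk has center (-1/20, -21/40), radius 1/90
v2: after 2 affine steps, its disk has center (0, -19/40), radius 1/120
v1: after 1 affine step, its disk has center (1/4, -1/4), radius 1/10
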